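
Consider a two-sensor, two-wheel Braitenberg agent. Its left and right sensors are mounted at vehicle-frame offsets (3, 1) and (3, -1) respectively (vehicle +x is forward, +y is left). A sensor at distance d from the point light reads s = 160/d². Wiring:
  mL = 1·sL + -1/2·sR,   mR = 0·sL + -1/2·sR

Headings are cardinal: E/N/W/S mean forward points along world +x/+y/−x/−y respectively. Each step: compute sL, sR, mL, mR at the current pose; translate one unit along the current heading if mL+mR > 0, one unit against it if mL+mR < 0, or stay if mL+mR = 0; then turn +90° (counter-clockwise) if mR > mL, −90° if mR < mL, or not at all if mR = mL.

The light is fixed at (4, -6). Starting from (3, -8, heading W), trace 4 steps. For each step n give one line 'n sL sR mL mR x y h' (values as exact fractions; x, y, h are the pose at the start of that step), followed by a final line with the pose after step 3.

n=0: pose=(3,-8,W); sL=32/5, sR=160/17; mL=144/85, mR=-80/17; mL+mR=-256/85 → advance -1; mR−mL=-32/5 → turn -1·90°
n=1: pose=(4,-8,N); sL=80, sR=80; mL=40, mR=-40; mL+mR=0 → advance +0; mR−mL=-80 → turn -1·90°
n=2: pose=(4,-8,E); sL=16, sR=80/9; mL=104/9, mR=-40/9; mL+mR=64/9 → advance +1; mR−mL=-16 → turn -1·90°
n=3: pose=(5,-8,S); sL=160/29, sR=32/5; mL=336/145, mR=-16/5; mL+mR=-128/145 → advance -1; mR−mL=-160/29 → turn -1·90°

0 32/5 160/17 144/85 -80/17 3 -8 W
1 80 80 40 -40 4 -8 N
2 16 80/9 104/9 -40/9 4 -8 E
3 160/29 32/5 336/145 -16/5 5 -8 S
final 5 -7 W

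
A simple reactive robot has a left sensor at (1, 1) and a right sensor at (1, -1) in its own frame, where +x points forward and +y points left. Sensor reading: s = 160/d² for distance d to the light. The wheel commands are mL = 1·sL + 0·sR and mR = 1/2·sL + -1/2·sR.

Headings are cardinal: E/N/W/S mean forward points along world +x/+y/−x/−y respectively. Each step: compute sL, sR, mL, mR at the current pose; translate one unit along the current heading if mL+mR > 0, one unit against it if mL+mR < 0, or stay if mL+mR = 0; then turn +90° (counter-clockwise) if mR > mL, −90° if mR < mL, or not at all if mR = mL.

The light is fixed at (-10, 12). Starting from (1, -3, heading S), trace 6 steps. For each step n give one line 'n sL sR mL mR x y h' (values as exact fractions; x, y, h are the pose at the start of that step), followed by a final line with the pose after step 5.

0 2/5 40/89 2/5 -11/445 1 -3 S
1 160/389 32/65 160/389 -1024/25285 1 -4 W
2 80/153 80/173 80/153 800/26469 0 -4 N
3 160/317 160/377 160/317 4800/119509 0 -3 E
4 2/5 40/89 2/5 -11/445 1 -3 S
5 160/389 32/65 160/389 -1024/25285 1 -4 W
final 0 -4 N

n=0: pose=(1,-3,S); sL=2/5, sR=40/89; mL=2/5, mR=-11/445; mL+mR=167/445 → advance +1; mR−mL=-189/445 → turn -1·90°
n=1: pose=(1,-4,W); sL=160/389, sR=32/65; mL=160/389, mR=-1024/25285; mL+mR=9376/25285 → advance +1; mR−mL=-11424/25285 → turn -1·90°
n=2: pose=(0,-4,N); sL=80/153, sR=80/173; mL=80/153, mR=800/26469; mL+mR=4880/8823 → advance +1; mR−mL=-13040/26469 → turn -1·90°
n=3: pose=(0,-3,E); sL=160/317, sR=160/377; mL=160/317, mR=4800/119509; mL+mR=65120/119509 → advance +1; mR−mL=-55520/119509 → turn -1·90°
n=4: pose=(1,-3,S); sL=2/5, sR=40/89; mL=2/5, mR=-11/445; mL+mR=167/445 → advance +1; mR−mL=-189/445 → turn -1·90°
n=5: pose=(1,-4,W); sL=160/389, sR=32/65; mL=160/389, mR=-1024/25285; mL+mR=9376/25285 → advance +1; mR−mL=-11424/25285 → turn -1·90°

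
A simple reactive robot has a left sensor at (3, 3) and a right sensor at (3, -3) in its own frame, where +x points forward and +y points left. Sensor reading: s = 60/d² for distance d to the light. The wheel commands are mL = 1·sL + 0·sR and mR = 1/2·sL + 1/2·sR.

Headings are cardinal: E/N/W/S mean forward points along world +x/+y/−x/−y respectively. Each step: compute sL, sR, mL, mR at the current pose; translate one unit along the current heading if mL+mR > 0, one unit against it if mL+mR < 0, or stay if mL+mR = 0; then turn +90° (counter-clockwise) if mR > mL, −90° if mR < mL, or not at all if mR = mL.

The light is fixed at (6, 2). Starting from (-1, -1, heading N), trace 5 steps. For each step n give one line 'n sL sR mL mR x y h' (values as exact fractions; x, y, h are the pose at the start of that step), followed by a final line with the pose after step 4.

n=0: pose=(-1,-1,N); sL=3/5, sR=15/4; mL=3/5, mR=87/40; mL+mR=111/40 → advance +1; mR−mL=63/40 → turn +1·90°
n=1: pose=(-1,0,W); sL=12/25, sR=60/101; mL=12/25, mR=1356/2525; mL+mR=2568/2525 → advance +1; mR−mL=144/2525 → turn +1·90°
n=2: pose=(-2,0,S); sL=6/5, sR=30/73; mL=6/5, mR=294/365; mL+mR=732/365 → advance +1; mR−mL=-144/365 → turn -1·90°
n=3: pose=(-2,-1,W); sL=60/157, sR=60/121; mL=60/157, mR=8340/18997; mL+mR=15600/18997 → advance +1; mR−mL=1080/18997 → turn +1·90°
n=4: pose=(-3,-1,S); sL=5/6, sR=1/3; mL=5/6, mR=7/12; mL+mR=17/12 → advance +1; mR−mL=-1/4 → turn -1·90°

0 3/5 15/4 3/5 87/40 -1 -1 N
1 12/25 60/101 12/25 1356/2525 -1 0 W
2 6/5 30/73 6/5 294/365 -2 0 S
3 60/157 60/121 60/157 8340/18997 -2 -1 W
4 5/6 1/3 5/6 7/12 -3 -1 S
final -3 -2 W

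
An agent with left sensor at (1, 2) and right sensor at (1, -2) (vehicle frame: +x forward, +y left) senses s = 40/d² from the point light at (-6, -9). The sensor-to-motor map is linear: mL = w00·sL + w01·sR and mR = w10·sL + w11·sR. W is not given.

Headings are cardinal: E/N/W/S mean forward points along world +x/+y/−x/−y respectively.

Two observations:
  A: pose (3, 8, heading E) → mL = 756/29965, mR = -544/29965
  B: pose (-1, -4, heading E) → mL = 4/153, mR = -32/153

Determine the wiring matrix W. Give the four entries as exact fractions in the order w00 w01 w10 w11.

1 -1/2 1/2 -1/2

obs A: pose=(3,8,E) → sL=40/461, sR=8/65, mL=756/29965, mR=-544/29965
obs B: pose=(-1,-4,E) → sL=8/17, sR=8/9, mL=4/153, mR=-32/153
sensor matrix S = [[40/461, 8/65], [8/17, 8/9]]; det S = 88064/4584645
solve [mL_A; mL_B] = S·[w00; w01] and [mR_A; mR_B] = S·[w10; w11]:
  w00 = 1, w01 = -1/2, w10 = 1/2, w11 = -1/2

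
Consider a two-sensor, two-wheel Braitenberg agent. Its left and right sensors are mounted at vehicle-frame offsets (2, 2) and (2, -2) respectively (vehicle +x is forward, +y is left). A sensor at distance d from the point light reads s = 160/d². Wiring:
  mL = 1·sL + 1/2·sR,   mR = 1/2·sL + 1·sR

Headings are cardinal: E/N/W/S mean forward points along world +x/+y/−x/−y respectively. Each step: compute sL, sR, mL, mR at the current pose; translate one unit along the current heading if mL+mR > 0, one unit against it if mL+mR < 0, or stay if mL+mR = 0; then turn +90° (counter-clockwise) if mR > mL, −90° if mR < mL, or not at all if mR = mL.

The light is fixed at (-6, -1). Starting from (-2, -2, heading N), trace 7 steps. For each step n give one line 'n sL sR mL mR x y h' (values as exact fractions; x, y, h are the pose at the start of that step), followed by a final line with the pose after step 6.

n=0: pose=(-2,-2,N); sL=32, sR=160/37; mL=1264/37, mR=752/37; mL+mR=2016/37 → advance +1; mR−mL=-512/37 → turn -1·90°
n=1: pose=(-2,-1,E); sL=4, sR=4; mL=6, mR=6; mL+mR=12 → advance +1; mR−mL=0 → turn +0·90°
n=2: pose=(-1,-1,E); sL=160/53, sR=160/53; mL=240/53, mR=240/53; mL+mR=480/53 → advance +1; mR−mL=0 → turn +0·90°
n=3: pose=(0,-1,E); sL=40/17, sR=40/17; mL=60/17, mR=60/17; mL+mR=120/17 → advance +1; mR−mL=0 → turn +0·90°
n=4: pose=(1,-1,E); sL=32/17, sR=32/17; mL=48/17, mR=48/17; mL+mR=96/17 → advance +1; mR−mL=0 → turn +0·90°
n=5: pose=(2,-1,E); sL=20/13, sR=20/13; mL=30/13, mR=30/13; mL+mR=60/13 → advance +1; mR−mL=0 → turn +0·90°
n=6: pose=(3,-1,E); sL=32/25, sR=32/25; mL=48/25, mR=48/25; mL+mR=96/25 → advance +1; mR−mL=0 → turn +0·90°

0 32 160/37 1264/37 752/37 -2 -2 N
1 4 4 6 6 -2 -1 E
2 160/53 160/53 240/53 240/53 -1 -1 E
3 40/17 40/17 60/17 60/17 0 -1 E
4 32/17 32/17 48/17 48/17 1 -1 E
5 20/13 20/13 30/13 30/13 2 -1 E
6 32/25 32/25 48/25 48/25 3 -1 E
final 4 -1 E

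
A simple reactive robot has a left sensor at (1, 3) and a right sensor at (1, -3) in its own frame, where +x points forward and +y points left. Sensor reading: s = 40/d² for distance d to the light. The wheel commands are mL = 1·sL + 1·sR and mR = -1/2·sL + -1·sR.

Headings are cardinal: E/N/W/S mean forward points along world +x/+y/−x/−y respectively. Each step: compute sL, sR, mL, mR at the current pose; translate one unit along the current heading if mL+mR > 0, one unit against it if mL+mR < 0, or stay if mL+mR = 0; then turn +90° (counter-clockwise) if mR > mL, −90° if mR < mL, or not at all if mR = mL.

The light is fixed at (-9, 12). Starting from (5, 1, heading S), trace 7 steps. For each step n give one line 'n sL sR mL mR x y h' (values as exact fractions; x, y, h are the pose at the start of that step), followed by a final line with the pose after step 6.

0 40/433 8/53 5584/22949 -4524/22949 5 1 S
1 20/197 4/25 1288/4925 -1038/4925 5 0 W
2 40/221 40/377 1840/6409 -1260/6409 4 0 N
3 2/13 5/49 163/637 -114/637 4 1 E
4 40/433 8/53 5584/22949 -4524/22949 5 1 S
5 20/197 4/25 1288/4925 -1038/4925 5 0 W
6 40/221 40/377 1840/6409 -1260/6409 4 0 N
final 4 1 E

n=0: pose=(5,1,S); sL=40/433, sR=8/53; mL=5584/22949, mR=-4524/22949; mL+mR=20/433 → advance +1; mR−mL=-10108/22949 → turn -1·90°
n=1: pose=(5,0,W); sL=20/197, sR=4/25; mL=1288/4925, mR=-1038/4925; mL+mR=10/197 → advance +1; mR−mL=-2326/4925 → turn -1·90°
n=2: pose=(4,0,N); sL=40/221, sR=40/377; mL=1840/6409, mR=-1260/6409; mL+mR=20/221 → advance +1; mR−mL=-3100/6409 → turn -1·90°
n=3: pose=(4,1,E); sL=2/13, sR=5/49; mL=163/637, mR=-114/637; mL+mR=1/13 → advance +1; mR−mL=-277/637 → turn -1·90°
n=4: pose=(5,1,S); sL=40/433, sR=8/53; mL=5584/22949, mR=-4524/22949; mL+mR=20/433 → advance +1; mR−mL=-10108/22949 → turn -1·90°
n=5: pose=(5,0,W); sL=20/197, sR=4/25; mL=1288/4925, mR=-1038/4925; mL+mR=10/197 → advance +1; mR−mL=-2326/4925 → turn -1·90°
n=6: pose=(4,0,N); sL=40/221, sR=40/377; mL=1840/6409, mR=-1260/6409; mL+mR=20/221 → advance +1; mR−mL=-3100/6409 → turn -1·90°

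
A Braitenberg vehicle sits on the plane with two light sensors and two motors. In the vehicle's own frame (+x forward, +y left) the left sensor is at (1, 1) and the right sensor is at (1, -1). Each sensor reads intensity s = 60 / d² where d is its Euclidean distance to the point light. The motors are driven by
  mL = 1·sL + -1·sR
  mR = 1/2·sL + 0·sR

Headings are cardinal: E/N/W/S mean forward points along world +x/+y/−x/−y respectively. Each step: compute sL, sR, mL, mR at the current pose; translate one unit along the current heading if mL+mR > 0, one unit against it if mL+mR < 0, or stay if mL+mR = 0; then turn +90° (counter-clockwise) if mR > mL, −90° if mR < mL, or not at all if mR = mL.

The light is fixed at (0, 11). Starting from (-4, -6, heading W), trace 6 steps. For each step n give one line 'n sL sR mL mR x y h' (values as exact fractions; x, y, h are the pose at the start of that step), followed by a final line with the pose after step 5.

0 60/349 60/281 -4080/98069 30/349 -4 -6 W
1 3/17 1/6 1/102 3/34 -5 -6 S
2 12/61 60/377 864/22997 6/61 -5 -7 E
3 30/157 30/149 -240/23393 15/157 -4 -7 N
4 60/349 60/281 -4080/98069 30/349 -4 -6 W
5 3/17 1/6 1/102 3/34 -5 -6 S
final -5 -7 E

n=0: pose=(-4,-6,W); sL=60/349, sR=60/281; mL=-4080/98069, mR=30/349; mL+mR=4350/98069 → advance +1; mR−mL=12510/98069 → turn +1·90°
n=1: pose=(-5,-6,S); sL=3/17, sR=1/6; mL=1/102, mR=3/34; mL+mR=5/51 → advance +1; mR−mL=4/51 → turn +1·90°
n=2: pose=(-5,-7,E); sL=12/61, sR=60/377; mL=864/22997, mR=6/61; mL+mR=3126/22997 → advance +1; mR−mL=1398/22997 → turn +1·90°
n=3: pose=(-4,-7,N); sL=30/157, sR=30/149; mL=-240/23393, mR=15/157; mL+mR=1995/23393 → advance +1; mR−mL=2475/23393 → turn +1·90°
n=4: pose=(-4,-6,W); sL=60/349, sR=60/281; mL=-4080/98069, mR=30/349; mL+mR=4350/98069 → advance +1; mR−mL=12510/98069 → turn +1·90°
n=5: pose=(-5,-6,S); sL=3/17, sR=1/6; mL=1/102, mR=3/34; mL+mR=5/51 → advance +1; mR−mL=4/51 → turn +1·90°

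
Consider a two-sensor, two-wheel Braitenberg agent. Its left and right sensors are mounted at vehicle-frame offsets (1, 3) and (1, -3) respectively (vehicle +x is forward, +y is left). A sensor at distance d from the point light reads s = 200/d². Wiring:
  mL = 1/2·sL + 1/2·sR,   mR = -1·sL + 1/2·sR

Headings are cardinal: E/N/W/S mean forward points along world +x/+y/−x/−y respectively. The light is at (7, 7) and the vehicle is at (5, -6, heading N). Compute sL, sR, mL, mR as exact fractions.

200/169 40/29 6280/4901 -2420/4901

left sensor world pos  = (2, -5); dL² = 169
right sensor world pos = (8, -5); dR² = 145
sL = 200/169 = 200/169
sR = 200/145 = 40/29
mL = 1/2·sL + 1/2·sR = 6280/4901
mR = -1·sL + 1/2·sR = -2420/4901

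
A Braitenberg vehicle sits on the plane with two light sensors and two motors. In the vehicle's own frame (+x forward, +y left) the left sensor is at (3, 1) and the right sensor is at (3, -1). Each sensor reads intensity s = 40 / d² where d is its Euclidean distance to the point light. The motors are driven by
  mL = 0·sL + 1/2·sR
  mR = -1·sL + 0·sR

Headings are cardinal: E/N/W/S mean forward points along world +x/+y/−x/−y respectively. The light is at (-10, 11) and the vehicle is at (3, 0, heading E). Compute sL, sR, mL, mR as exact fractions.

10/89 1/10 1/20 -10/89

left sensor world pos  = (6, 1); dL² = 356
right sensor world pos = (6, -1); dR² = 400
sL = 40/356 = 10/89
sR = 40/400 = 1/10
mL = 0·sL + 1/2·sR = 1/20
mR = -1·sL + 0·sR = -10/89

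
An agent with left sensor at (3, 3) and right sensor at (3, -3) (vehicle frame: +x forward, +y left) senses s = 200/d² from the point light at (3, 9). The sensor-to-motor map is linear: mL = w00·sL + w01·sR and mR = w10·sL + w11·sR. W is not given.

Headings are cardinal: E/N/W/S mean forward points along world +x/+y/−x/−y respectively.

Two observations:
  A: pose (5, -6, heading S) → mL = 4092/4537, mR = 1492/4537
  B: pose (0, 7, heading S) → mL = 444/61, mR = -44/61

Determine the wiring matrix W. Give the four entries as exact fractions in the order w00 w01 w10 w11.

obs A: pose=(5,-6,S) → sL=200/349, sR=8/13, mL=4092/4537, mR=1492/4537
obs B: pose=(0,7,S) → sL=8, sR=200/61, mL=444/61, mR=-44/61
sensor matrix S = [[200/349, 8/13], [8, 200/61]]; det S = -842496/276757
solve [mL_A; mL_B] = S·[w00; w01] and [mR_A; mR_B] = S·[w10; w11]:
  w00 = 1/2, w01 = 1, w10 = -1/2, w11 = 1

1/2 1 -1/2 1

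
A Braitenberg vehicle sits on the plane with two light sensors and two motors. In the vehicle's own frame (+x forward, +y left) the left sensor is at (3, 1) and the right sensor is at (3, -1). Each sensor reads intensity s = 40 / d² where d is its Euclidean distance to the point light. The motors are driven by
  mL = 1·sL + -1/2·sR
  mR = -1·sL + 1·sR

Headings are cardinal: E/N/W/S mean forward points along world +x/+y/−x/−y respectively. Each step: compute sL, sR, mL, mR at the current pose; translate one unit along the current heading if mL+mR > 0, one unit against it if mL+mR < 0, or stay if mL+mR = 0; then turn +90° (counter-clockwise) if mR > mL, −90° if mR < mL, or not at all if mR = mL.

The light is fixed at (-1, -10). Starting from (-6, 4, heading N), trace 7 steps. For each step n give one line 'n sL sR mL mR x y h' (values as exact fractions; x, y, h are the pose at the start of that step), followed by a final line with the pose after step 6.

n=0: pose=(-6,4,N); sL=8/65, sR=8/61; mL=228/3965, mR=32/3965; mL+mR=4/61 → advance +1; mR−mL=-196/3965 → turn -1·90°
n=1: pose=(-6,5,E); sL=2/13, sR=1/5; mL=7/130, mR=3/65; mL+mR=1/10 → advance +1; mR−mL=-1/130 → turn -1·90°
n=2: pose=(-5,5,S); sL=40/153, sR=40/169; mL=3700/25857, mR=-640/25857; mL+mR=20/169 → advance +1; mR−mL=-4340/25857 → turn -1·90°
n=3: pose=(-5,4,W); sL=20/109, sR=20/137; mL=1650/14933, mR=-560/14933; mL+mR=10/137 → advance +1; mR−mL=-2210/14933 → turn -1·90°
n=4: pose=(-6,4,N); sL=8/65, sR=8/61; mL=228/3965, mR=32/3965; mL+mR=4/61 → advance +1; mR−mL=-196/3965 → turn -1·90°
n=5: pose=(-6,5,E); sL=2/13, sR=1/5; mL=7/130, mR=3/65; mL+mR=1/10 → advance +1; mR−mL=-1/130 → turn -1·90°
n=6: pose=(-5,5,S); sL=40/153, sR=40/169; mL=3700/25857, mR=-640/25857; mL+mR=20/169 → advance +1; mR−mL=-4340/25857 → turn -1·90°

0 8/65 8/61 228/3965 32/3965 -6 4 N
1 2/13 1/5 7/130 3/65 -6 5 E
2 40/153 40/169 3700/25857 -640/25857 -5 5 S
3 20/109 20/137 1650/14933 -560/14933 -5 4 W
4 8/65 8/61 228/3965 32/3965 -6 4 N
5 2/13 1/5 7/130 3/65 -6 5 E
6 40/153 40/169 3700/25857 -640/25857 -5 5 S
final -5 4 W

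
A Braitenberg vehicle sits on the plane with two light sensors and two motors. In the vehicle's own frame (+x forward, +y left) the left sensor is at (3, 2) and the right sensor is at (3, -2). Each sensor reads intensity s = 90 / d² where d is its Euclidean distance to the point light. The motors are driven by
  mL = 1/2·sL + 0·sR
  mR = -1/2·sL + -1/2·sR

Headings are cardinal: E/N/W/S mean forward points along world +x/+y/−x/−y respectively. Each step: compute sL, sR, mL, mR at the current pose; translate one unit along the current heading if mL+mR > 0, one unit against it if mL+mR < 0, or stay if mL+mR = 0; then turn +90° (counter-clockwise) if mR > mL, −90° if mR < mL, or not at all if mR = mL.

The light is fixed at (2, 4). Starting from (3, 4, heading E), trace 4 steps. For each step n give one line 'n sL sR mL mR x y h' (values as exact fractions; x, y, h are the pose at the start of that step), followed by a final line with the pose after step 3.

0 9/2 9/2 9/4 -9/2 3 4 E
1 90/13 90/13 45/13 -90/13 2 4 S
2 9 5 9/2 -7 2 5 W
3 90/17 18/5 45/17 -378/85 3 5 N
final 3 4 E

n=0: pose=(3,4,E); sL=9/2, sR=9/2; mL=9/4, mR=-9/2; mL+mR=-9/4 → advance -1; mR−mL=-27/4 → turn -1·90°
n=1: pose=(2,4,S); sL=90/13, sR=90/13; mL=45/13, mR=-90/13; mL+mR=-45/13 → advance -1; mR−mL=-135/13 → turn -1·90°
n=2: pose=(2,5,W); sL=9, sR=5; mL=9/2, mR=-7; mL+mR=-5/2 → advance -1; mR−mL=-23/2 → turn -1·90°
n=3: pose=(3,5,N); sL=90/17, sR=18/5; mL=45/17, mR=-378/85; mL+mR=-9/5 → advance -1; mR−mL=-603/85 → turn -1·90°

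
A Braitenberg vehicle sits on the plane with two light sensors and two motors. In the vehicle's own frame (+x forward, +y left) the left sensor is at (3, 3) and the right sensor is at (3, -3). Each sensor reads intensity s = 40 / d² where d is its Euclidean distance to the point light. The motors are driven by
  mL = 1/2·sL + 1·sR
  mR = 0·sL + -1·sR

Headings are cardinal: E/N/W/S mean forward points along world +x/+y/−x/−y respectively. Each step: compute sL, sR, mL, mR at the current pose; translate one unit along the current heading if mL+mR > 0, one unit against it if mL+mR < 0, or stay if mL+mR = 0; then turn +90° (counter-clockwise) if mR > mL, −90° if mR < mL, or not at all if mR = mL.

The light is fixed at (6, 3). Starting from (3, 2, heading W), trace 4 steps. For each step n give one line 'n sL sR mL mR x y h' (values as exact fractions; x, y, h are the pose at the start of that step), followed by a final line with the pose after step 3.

0 10/13 1 18/13 -1 3 2 W
1 40/53 8 444/53 -8 2 2 N
2 4 4 6 -4 2 3 E
3 40/9 8/9 28/9 -8/9 3 3 S
final 3 2 W

n=0: pose=(3,2,W); sL=10/13, sR=1; mL=18/13, mR=-1; mL+mR=5/13 → advance +1; mR−mL=-31/13 → turn -1·90°
n=1: pose=(2,2,N); sL=40/53, sR=8; mL=444/53, mR=-8; mL+mR=20/53 → advance +1; mR−mL=-868/53 → turn -1·90°
n=2: pose=(2,3,E); sL=4, sR=4; mL=6, mR=-4; mL+mR=2 → advance +1; mR−mL=-10 → turn -1·90°
n=3: pose=(3,3,S); sL=40/9, sR=8/9; mL=28/9, mR=-8/9; mL+mR=20/9 → advance +1; mR−mL=-4 → turn -1·90°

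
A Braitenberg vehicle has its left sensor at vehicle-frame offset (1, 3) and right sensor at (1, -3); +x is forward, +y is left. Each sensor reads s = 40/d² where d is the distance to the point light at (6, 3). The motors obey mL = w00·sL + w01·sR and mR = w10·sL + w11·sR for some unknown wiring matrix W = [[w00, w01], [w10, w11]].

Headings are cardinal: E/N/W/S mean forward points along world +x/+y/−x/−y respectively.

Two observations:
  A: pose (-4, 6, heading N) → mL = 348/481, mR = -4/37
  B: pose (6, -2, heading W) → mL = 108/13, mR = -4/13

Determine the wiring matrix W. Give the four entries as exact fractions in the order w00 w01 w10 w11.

1/2 1 -1/2 0

obs A: pose=(-4,6,N) → sL=8/37, sR=8/13, mL=348/481, mR=-4/37
obs B: pose=(6,-2,W) → sL=8/13, sR=8, mL=108/13, mR=-4/13
sensor matrix S = [[8/37, 8/13], [8/13, 8]]; det S = 8448/6253
solve [mL_A; mL_B] = S·[w00; w01] and [mR_A; mR_B] = S·[w10; w11]:
  w00 = 1/2, w01 = 1, w10 = -1/2, w11 = 0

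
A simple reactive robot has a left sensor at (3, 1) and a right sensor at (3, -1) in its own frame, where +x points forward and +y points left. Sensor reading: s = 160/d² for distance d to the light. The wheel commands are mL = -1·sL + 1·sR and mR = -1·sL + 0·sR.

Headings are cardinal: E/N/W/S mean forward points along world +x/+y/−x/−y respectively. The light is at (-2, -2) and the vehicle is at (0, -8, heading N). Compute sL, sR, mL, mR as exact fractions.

16 80/9 -64/9 -16

left sensor world pos  = (-1, -5); dL² = 10
right sensor world pos = (1, -5); dR² = 18
sL = 160/10 = 16
sR = 160/18 = 80/9
mL = -1·sL + 1·sR = -64/9
mR = -1·sL + 0·sR = -16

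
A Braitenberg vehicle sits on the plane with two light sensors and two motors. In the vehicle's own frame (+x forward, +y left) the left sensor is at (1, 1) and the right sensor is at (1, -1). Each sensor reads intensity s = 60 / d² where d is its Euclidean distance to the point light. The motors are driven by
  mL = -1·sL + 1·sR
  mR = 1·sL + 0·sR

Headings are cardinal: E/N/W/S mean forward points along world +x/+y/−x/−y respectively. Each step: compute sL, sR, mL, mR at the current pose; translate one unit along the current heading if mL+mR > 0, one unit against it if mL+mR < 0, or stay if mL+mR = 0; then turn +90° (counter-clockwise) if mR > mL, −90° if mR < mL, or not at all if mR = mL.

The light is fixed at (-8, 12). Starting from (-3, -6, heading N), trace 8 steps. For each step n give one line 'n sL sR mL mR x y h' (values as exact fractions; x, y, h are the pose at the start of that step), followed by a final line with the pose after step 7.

n=0: pose=(-3,-6,N); sL=12/61, sR=12/65; mL=-48/3965, mR=12/61; mL+mR=12/65 → advance +1; mR−mL=828/3965 → turn +1·90°
n=1: pose=(-3,-5,W); sL=3/17, sR=15/68; mL=3/68, mR=3/17; mL+mR=15/68 → advance +1; mR−mL=9/68 → turn +1·90°
n=2: pose=(-4,-5,S); sL=60/349, sR=20/111; mL=320/38739, mR=60/349; mL+mR=20/111 → advance +1; mR−mL=6340/38739 → turn +1·90°
n=3: pose=(-4,-6,E); sL=30/157, sR=30/193; mL=-1080/30301, mR=30/157; mL+mR=30/193 → advance +1; mR−mL=6870/30301 → turn +1·90°
n=4: pose=(-3,-6,N); sL=12/61, sR=12/65; mL=-48/3965, mR=12/61; mL+mR=12/65 → advance +1; mR−mL=828/3965 → turn +1·90°
n=5: pose=(-3,-5,W); sL=3/17, sR=15/68; mL=3/68, mR=3/17; mL+mR=15/68 → advance +1; mR−mL=9/68 → turn +1·90°
n=6: pose=(-4,-5,S); sL=60/349, sR=20/111; mL=320/38739, mR=60/349; mL+mR=20/111 → advance +1; mR−mL=6340/38739 → turn +1·90°
n=7: pose=(-4,-6,E); sL=30/157, sR=30/193; mL=-1080/30301, mR=30/157; mL+mR=30/193 → advance +1; mR−mL=6870/30301 → turn +1·90°

0 12/61 12/65 -48/3965 12/61 -3 -6 N
1 3/17 15/68 3/68 3/17 -3 -5 W
2 60/349 20/111 320/38739 60/349 -4 -5 S
3 30/157 30/193 -1080/30301 30/157 -4 -6 E
4 12/61 12/65 -48/3965 12/61 -3 -6 N
5 3/17 15/68 3/68 3/17 -3 -5 W
6 60/349 20/111 320/38739 60/349 -4 -5 S
7 30/157 30/193 -1080/30301 30/157 -4 -6 E
final -3 -6 N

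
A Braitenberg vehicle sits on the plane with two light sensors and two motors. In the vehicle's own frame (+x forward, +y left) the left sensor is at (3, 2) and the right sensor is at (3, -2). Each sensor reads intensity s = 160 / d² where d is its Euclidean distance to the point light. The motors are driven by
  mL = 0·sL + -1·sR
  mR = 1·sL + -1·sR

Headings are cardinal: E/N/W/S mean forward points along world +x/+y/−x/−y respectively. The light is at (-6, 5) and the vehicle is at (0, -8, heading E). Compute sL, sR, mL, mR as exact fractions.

80/101 80/153 -80/153 4160/15453

left sensor world pos  = (3, -6); dL² = 202
right sensor world pos = (3, -10); dR² = 306
sL = 160/202 = 80/101
sR = 160/306 = 80/153
mL = 0·sL + -1·sR = -80/153
mR = 1·sL + -1·sR = 4160/15453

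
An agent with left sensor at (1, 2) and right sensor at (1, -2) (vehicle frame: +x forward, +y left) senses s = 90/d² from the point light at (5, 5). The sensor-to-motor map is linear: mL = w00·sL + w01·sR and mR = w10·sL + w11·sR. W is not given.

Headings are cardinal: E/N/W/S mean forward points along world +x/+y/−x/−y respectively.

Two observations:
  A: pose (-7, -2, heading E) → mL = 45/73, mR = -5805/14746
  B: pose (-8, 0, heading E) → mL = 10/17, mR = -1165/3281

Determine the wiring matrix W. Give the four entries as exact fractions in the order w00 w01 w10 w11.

1 0 -1 1/2

obs A: pose=(-7,-2,E) → sL=45/73, sR=45/101, mL=45/73, mR=-5805/14746
obs B: pose=(-8,0,E) → sL=10/17, sR=90/193, mL=10/17, mR=-1165/3281
sensor matrix S = [[45/73, 45/101], [10/17, 90/193]]; det S = 613800/24190813
solve [mL_A; mL_B] = S·[w00; w01] and [mR_A; mR_B] = S·[w10; w11]:
  w00 = 1, w01 = 0, w10 = -1, w11 = 1/2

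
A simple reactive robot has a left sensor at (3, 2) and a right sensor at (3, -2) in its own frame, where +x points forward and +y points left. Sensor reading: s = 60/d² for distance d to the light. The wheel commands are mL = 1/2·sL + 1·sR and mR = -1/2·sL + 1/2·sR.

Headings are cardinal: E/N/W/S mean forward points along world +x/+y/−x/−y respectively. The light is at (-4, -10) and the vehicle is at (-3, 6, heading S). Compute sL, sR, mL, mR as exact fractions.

30/89 6/17 789/1513 12/1513

left sensor world pos  = (-1, 3); dL² = 178
right sensor world pos = (-5, 3); dR² = 170
sL = 60/178 = 30/89
sR = 60/170 = 6/17
mL = 1/2·sL + 1·sR = 789/1513
mR = -1/2·sL + 1/2·sR = 12/1513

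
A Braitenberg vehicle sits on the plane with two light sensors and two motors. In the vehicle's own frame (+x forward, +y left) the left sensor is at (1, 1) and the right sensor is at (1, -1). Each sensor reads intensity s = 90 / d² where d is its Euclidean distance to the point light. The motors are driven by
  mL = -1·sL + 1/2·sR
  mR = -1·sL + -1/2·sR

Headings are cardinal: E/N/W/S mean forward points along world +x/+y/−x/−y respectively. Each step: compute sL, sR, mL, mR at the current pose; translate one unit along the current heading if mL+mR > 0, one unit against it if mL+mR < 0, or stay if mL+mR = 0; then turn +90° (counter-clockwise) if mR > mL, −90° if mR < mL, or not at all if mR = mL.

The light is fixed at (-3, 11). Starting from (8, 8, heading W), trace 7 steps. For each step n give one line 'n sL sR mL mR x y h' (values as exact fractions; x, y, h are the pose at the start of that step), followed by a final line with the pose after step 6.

0 45/58 45/52 -1035/3016 -3645/3016 8 8 W
1 18/25 90/173 -1989/4325 -4239/4325 9 8 N
2 45/89 45/97 -4725/17266 -12735/17266 9 7 E
3 90/169 18/25 -729/4225 -3771/4225 8 7 S
4 45/58 45/52 -1035/3016 -3645/3016 8 8 W
5 18/25 90/173 -1989/4325 -4239/4325 9 8 N
6 45/89 45/97 -4725/17266 -12735/17266 9 7 E
final 8 7 S

n=0: pose=(8,8,W); sL=45/58, sR=45/52; mL=-1035/3016, mR=-3645/3016; mL+mR=-45/29 → advance -1; mR−mL=-45/52 → turn -1·90°
n=1: pose=(9,8,N); sL=18/25, sR=90/173; mL=-1989/4325, mR=-4239/4325; mL+mR=-36/25 → advance -1; mR−mL=-90/173 → turn -1·90°
n=2: pose=(9,7,E); sL=45/89, sR=45/97; mL=-4725/17266, mR=-12735/17266; mL+mR=-90/89 → advance -1; mR−mL=-45/97 → turn -1·90°
n=3: pose=(8,7,S); sL=90/169, sR=18/25; mL=-729/4225, mR=-3771/4225; mL+mR=-180/169 → advance -1; mR−mL=-18/25 → turn -1·90°
n=4: pose=(8,8,W); sL=45/58, sR=45/52; mL=-1035/3016, mR=-3645/3016; mL+mR=-45/29 → advance -1; mR−mL=-45/52 → turn -1·90°
n=5: pose=(9,8,N); sL=18/25, sR=90/173; mL=-1989/4325, mR=-4239/4325; mL+mR=-36/25 → advance -1; mR−mL=-90/173 → turn -1·90°
n=6: pose=(9,7,E); sL=45/89, sR=45/97; mL=-4725/17266, mR=-12735/17266; mL+mR=-90/89 → advance -1; mR−mL=-45/97 → turn -1·90°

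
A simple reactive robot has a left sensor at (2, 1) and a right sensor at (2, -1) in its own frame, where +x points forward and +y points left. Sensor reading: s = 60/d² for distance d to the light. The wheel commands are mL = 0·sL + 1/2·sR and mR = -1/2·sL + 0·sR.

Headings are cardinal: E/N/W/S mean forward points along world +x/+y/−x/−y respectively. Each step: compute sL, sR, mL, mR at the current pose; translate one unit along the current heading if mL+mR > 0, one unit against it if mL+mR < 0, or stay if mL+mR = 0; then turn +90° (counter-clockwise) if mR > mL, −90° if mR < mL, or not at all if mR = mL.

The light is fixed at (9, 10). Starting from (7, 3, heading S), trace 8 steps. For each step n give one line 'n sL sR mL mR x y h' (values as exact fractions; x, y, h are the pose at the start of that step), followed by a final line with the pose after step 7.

0 30/41 2/3 1/3 -15/41 7 3 S
1 12/13 60/41 30/41 -6/13 7 4 W
2 15/8 3 3/2 -15/16 6 4 N
3 60/17 60/37 30/37 -30/17 6 5 E
4 30/29 30/37 15/37 -15/29 5 5 S
5 60/61 4/3 2/3 -30/61 5 6 W
6 3/2 3 3/2 -3/4 4 6 N
7 60/13 12/5 6/5 -30/13 4 7 E
final 3 7 S

n=0: pose=(7,3,S); sL=30/41, sR=2/3; mL=1/3, mR=-15/41; mL+mR=-4/123 → advance -1; mR−mL=-86/123 → turn -1·90°
n=1: pose=(7,4,W); sL=12/13, sR=60/41; mL=30/41, mR=-6/13; mL+mR=144/533 → advance +1; mR−mL=-636/533 → turn -1·90°
n=2: pose=(6,4,N); sL=15/8, sR=3; mL=3/2, mR=-15/16; mL+mR=9/16 → advance +1; mR−mL=-39/16 → turn -1·90°
n=3: pose=(6,5,E); sL=60/17, sR=60/37; mL=30/37, mR=-30/17; mL+mR=-600/629 → advance -1; mR−mL=-1620/629 → turn -1·90°
n=4: pose=(5,5,S); sL=30/29, sR=30/37; mL=15/37, mR=-15/29; mL+mR=-120/1073 → advance -1; mR−mL=-990/1073 → turn -1·90°
n=5: pose=(5,6,W); sL=60/61, sR=4/3; mL=2/3, mR=-30/61; mL+mR=32/183 → advance +1; mR−mL=-212/183 → turn -1·90°
n=6: pose=(4,6,N); sL=3/2, sR=3; mL=3/2, mR=-3/4; mL+mR=3/4 → advance +1; mR−mL=-9/4 → turn -1·90°
n=7: pose=(4,7,E); sL=60/13, sR=12/5; mL=6/5, mR=-30/13; mL+mR=-72/65 → advance -1; mR−mL=-228/65 → turn -1·90°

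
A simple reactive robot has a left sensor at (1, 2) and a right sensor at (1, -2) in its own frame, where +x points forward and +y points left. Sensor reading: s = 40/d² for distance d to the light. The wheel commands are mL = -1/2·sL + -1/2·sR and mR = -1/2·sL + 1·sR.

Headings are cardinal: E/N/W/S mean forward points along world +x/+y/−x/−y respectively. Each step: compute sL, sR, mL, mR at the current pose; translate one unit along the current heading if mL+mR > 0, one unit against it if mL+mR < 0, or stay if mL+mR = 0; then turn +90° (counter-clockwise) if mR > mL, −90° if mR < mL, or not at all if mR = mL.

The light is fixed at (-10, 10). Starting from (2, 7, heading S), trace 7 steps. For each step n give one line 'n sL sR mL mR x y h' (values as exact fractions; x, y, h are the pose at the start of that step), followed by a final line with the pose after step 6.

0 10/53 10/29 -410/1537 385/1537 2 7 S
1 40/169 8/37 -1416/6253 612/6253 2 8 E
2 20/41 4/17 -252/697 -6/697 1 8 N
3 8/25 40/101 -904/2525 596/2525 1 7 W
4 10/53 10/29 -410/1537 385/1537 2 7 S
5 40/169 8/37 -1416/6253 612/6253 2 8 E
6 20/41 4/17 -252/697 -6/697 1 8 N
final 1 7 W

n=0: pose=(2,7,S); sL=10/53, sR=10/29; mL=-410/1537, mR=385/1537; mL+mR=-25/1537 → advance -1; mR−mL=15/29 → turn +1·90°
n=1: pose=(2,8,E); sL=40/169, sR=8/37; mL=-1416/6253, mR=612/6253; mL+mR=-804/6253 → advance -1; mR−mL=12/37 → turn +1·90°
n=2: pose=(1,8,N); sL=20/41, sR=4/17; mL=-252/697, mR=-6/697; mL+mR=-258/697 → advance -1; mR−mL=6/17 → turn +1·90°
n=3: pose=(1,7,W); sL=8/25, sR=40/101; mL=-904/2525, mR=596/2525; mL+mR=-308/2525 → advance -1; mR−mL=60/101 → turn +1·90°
n=4: pose=(2,7,S); sL=10/53, sR=10/29; mL=-410/1537, mR=385/1537; mL+mR=-25/1537 → advance -1; mR−mL=15/29 → turn +1·90°
n=5: pose=(2,8,E); sL=40/169, sR=8/37; mL=-1416/6253, mR=612/6253; mL+mR=-804/6253 → advance -1; mR−mL=12/37 → turn +1·90°
n=6: pose=(1,8,N); sL=20/41, sR=4/17; mL=-252/697, mR=-6/697; mL+mR=-258/697 → advance -1; mR−mL=6/17 → turn +1·90°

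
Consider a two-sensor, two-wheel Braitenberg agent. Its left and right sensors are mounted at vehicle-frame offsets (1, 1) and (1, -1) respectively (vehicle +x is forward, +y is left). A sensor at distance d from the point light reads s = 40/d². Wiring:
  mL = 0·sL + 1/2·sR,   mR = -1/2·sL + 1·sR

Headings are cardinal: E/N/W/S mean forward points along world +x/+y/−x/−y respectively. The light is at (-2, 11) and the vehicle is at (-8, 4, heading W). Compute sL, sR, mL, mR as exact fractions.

40/113 8/17 4/17 564/1921

left sensor world pos  = (-9, 3); dL² = 113
right sensor world pos = (-9, 5); dR² = 85
sL = 40/113 = 40/113
sR = 40/85 = 8/17
mL = 0·sL + 1/2·sR = 4/17
mR = -1/2·sL + 1·sR = 564/1921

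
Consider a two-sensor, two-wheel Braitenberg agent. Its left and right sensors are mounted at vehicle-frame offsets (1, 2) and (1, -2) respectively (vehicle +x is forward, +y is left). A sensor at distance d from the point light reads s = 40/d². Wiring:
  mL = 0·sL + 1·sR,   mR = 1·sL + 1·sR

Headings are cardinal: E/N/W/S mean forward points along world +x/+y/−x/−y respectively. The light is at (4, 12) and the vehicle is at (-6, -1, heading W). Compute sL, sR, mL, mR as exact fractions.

20/173 20/121 20/121 5880/20933

left sensor world pos  = (-7, -3); dL² = 346
right sensor world pos = (-7, 1); dR² = 242
sL = 40/346 = 20/173
sR = 40/242 = 20/121
mL = 0·sL + 1·sR = 20/121
mR = 1·sL + 1·sR = 5880/20933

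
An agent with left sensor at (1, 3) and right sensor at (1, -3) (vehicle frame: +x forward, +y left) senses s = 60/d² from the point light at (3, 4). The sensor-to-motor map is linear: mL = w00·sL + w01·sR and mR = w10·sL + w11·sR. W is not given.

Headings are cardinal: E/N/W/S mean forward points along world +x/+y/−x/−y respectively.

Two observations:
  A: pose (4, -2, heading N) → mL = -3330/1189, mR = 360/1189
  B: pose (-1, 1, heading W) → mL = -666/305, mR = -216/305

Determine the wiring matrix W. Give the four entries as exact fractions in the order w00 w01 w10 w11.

obs A: pose=(4,-2,N) → sL=60/29, sR=60/41, mL=-3330/1189, mR=360/1189
obs B: pose=(-1,1,W) → sL=60/61, sR=12/5, mL=-666/305, mR=-216/305
sensor matrix S = [[60/29, 60/41], [60/61, 12/5]]; det S = 255744/72529
solve [mL_A; mL_B] = S·[w00; w01] and [mR_A; mR_B] = S·[w10; w11]:
  w00 = -1, w01 = -1/2, w10 = 1/2, w11 = -1/2

-1 -1/2 1/2 -1/2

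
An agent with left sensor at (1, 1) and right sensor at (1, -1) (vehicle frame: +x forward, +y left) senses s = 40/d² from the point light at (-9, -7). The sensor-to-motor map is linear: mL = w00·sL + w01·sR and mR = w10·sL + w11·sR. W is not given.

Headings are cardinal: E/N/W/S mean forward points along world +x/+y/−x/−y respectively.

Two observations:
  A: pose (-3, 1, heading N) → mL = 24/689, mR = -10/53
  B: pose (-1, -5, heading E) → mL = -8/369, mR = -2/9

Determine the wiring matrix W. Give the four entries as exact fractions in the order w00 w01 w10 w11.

obs A: pose=(-3,1,N) → sL=20/53, sR=4/13, mL=24/689, mR=-10/53
obs B: pose=(-1,-5,E) → sL=4/9, sR=20/41, mL=-8/369, mR=-2/9
sensor matrix S = [[20/53, 4/13], [4/9, 20/41]]; det S = 12032/254241
solve [mL_A; mL_B] = S·[w00; w01] and [mR_A; mR_B] = S·[w10; w11]:
  w00 = 1/2, w01 = -1/2, w10 = -1/2, w11 = 0

1/2 -1/2 -1/2 0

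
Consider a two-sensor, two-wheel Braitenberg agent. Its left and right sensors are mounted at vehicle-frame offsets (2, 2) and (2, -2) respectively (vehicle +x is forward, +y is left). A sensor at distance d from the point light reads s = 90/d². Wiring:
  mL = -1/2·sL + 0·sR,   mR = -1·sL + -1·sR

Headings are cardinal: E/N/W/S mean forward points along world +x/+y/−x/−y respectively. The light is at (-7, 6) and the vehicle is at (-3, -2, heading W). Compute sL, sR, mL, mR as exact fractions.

45/52 9/4 -45/104 -81/26

left sensor world pos  = (-5, -4); dL² = 104
right sensor world pos = (-5, 0); dR² = 40
sL = 90/104 = 45/52
sR = 90/40 = 9/4
mL = -1/2·sL + 0·sR = -45/104
mR = -1·sL + -1·sR = -81/26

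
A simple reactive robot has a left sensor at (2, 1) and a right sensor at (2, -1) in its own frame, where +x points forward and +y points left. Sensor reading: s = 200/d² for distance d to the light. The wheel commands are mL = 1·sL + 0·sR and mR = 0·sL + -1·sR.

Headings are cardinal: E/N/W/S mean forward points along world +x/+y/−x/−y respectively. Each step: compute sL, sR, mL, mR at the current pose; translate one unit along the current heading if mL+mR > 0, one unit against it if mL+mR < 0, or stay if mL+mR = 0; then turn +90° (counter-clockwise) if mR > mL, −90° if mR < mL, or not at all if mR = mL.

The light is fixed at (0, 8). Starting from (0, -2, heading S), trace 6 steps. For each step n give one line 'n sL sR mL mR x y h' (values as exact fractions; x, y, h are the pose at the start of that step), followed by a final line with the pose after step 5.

0 40/29 40/29 40/29 -40/29 0 -2 S
1 8/5 40/17 8/5 -40/17 0 -2 W
2 25/8 50/17 25/8 -50/17 1 -2 N
3 200/73 200/109 200/73 -200/109 1 -1 E
4 20/13 100/61 20/13 -100/61 2 -1 S
5 200/81 200/49 200/81 -200/49 2 0 W
final 3 0 N

n=0: pose=(0,-2,S); sL=40/29, sR=40/29; mL=40/29, mR=-40/29; mL+mR=0 → advance +0; mR−mL=-80/29 → turn -1·90°
n=1: pose=(0,-2,W); sL=8/5, sR=40/17; mL=8/5, mR=-40/17; mL+mR=-64/85 → advance -1; mR−mL=-336/85 → turn -1·90°
n=2: pose=(1,-2,N); sL=25/8, sR=50/17; mL=25/8, mR=-50/17; mL+mR=25/136 → advance +1; mR−mL=-825/136 → turn -1·90°
n=3: pose=(1,-1,E); sL=200/73, sR=200/109; mL=200/73, mR=-200/109; mL+mR=7200/7957 → advance +1; mR−mL=-36400/7957 → turn -1·90°
n=4: pose=(2,-1,S); sL=20/13, sR=100/61; mL=20/13, mR=-100/61; mL+mR=-80/793 → advance -1; mR−mL=-2520/793 → turn -1·90°
n=5: pose=(2,0,W); sL=200/81, sR=200/49; mL=200/81, mR=-200/49; mL+mR=-6400/3969 → advance -1; mR−mL=-26000/3969 → turn -1·90°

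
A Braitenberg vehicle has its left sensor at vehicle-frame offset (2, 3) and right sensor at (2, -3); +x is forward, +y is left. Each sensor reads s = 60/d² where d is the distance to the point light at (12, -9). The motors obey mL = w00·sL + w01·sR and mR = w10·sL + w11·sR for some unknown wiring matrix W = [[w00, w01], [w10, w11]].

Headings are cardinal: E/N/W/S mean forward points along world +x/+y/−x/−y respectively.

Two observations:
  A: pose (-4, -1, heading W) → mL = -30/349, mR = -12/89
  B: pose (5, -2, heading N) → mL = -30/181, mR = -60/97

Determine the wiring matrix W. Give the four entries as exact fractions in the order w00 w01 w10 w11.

obs A: pose=(-4,-1,W) → sL=60/349, sR=12/89, mL=-30/349, mR=-12/89
obs B: pose=(5,-2,N) → sL=60/181, sR=60/97, mL=-30/181, mR=-60/97
sensor matrix S = [[60/349, 12/89], [60/181, 60/97]]; det S = 33618240/545337977
solve [mL_A; mL_B] = S·[w00; w01] and [mR_A; mR_B] = S·[w10; w11]:
  w00 = -1/2, w01 = 0, w10 = 0, w11 = -1

-1/2 0 0 -1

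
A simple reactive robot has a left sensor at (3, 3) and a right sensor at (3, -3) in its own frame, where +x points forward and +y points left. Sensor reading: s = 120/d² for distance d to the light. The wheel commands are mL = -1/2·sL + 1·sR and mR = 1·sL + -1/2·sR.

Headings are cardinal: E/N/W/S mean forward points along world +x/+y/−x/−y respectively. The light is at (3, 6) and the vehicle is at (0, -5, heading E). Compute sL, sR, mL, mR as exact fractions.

15/8 30/49 -255/784 615/392

left sensor world pos  = (3, -2); dL² = 64
right sensor world pos = (3, -8); dR² = 196
sL = 120/64 = 15/8
sR = 120/196 = 30/49
mL = -1/2·sL + 1·sR = -255/784
mR = 1·sL + -1/2·sR = 615/392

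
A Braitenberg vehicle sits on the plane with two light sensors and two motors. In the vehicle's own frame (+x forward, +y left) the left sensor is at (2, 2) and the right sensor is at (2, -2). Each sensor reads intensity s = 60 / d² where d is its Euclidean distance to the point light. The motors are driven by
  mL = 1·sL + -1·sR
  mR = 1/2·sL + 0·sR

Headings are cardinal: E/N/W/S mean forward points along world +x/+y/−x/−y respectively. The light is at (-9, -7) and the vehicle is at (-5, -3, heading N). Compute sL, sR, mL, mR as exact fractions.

3/2 5/6 2/3 3/4

left sensor world pos  = (-7, -1); dL² = 40
right sensor world pos = (-3, -1); dR² = 72
sL = 60/40 = 3/2
sR = 60/72 = 5/6
mL = 1·sL + -1·sR = 2/3
mR = 1/2·sL + 0·sR = 3/4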